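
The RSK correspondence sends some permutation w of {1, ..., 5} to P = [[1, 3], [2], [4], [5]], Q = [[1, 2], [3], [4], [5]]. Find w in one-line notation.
Reverse the RSK construction: for i from n down to 1, find the cell of Q containing i, remove the entry at that cell from P, and reverse-bump it up through P; the value ejected from row 1 is w(i).

Step i=5: Q has 5 at row 4, column 1; remove 5 from row 4 of P and reverse-bump: 5 enters row 3 and ejects 4; 4 enters row 2 and ejects 2; 2 enters row 1 and ejects 1. So w(5) = 1. P is now [[2, 3], [4], [5]].
Step i=4: Q has 4 at row 3, column 1; remove 5 from row 3 of P and reverse-bump: 5 enters row 2 and ejects 4; 4 enters row 1 and ejects 3. So w(4) = 3. P is now [[2, 4], [5]].
Step i=3: Q has 3 at row 2, column 1; remove 5 from row 2 of P and reverse-bump: 5 enters row 1 and ejects 4. So w(3) = 4. P is now [[2, 5]].
Step i=2: Q has 2 at row 1, column 2; remove that cell from P, ejecting 5. So w(2) = 5. P is now [[2]].
Step i=1: Q has 1 at row 1, column 1; remove that cell from P, ejecting 2. So w(1) = 2. P is now [].

So w = 2 5 4 3 1.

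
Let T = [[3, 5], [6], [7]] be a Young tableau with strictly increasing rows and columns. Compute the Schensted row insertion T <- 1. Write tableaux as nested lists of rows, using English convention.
[[1, 5], [3], [6], [7]]

In row 1, 1 replaces 3 (the leftmost entry greater than 1); 3 is bumped to row 2. In row 2, 3 replaces 6 (the leftmost entry greater than 3); 6 is bumped to row 3. In row 3, 6 replaces 7 (the leftmost entry greater than 6); 7 is bumped to row 4. 7 starts a new row 4. The new tableau is [[1, 5], [3], [6], [7]].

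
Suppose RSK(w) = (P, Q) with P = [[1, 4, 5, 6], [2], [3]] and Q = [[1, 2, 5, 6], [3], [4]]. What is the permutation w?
Reverse RSK: for i = n, n-1, ..., 1, locate i in Q, remove the corresponding corner cell from P, and reverse-bump its entry up through P; the value ejected from row 1 is w(i).

So w = 3 4 2 1 5 6.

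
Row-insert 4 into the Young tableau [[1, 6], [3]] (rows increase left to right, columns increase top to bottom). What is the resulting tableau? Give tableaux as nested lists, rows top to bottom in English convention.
In row 1, 4 replaces 6 (the leftmost entry greater than 4); 6 is bumped to row 2. 6 is appended to row 2. The new tableau is [[1, 4], [3, 6]].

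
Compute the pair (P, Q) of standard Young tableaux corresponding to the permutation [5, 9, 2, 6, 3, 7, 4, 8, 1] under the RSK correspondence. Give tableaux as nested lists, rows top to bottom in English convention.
Insert each entry of the permutation into P by Schensted row insertion, recording in Q the position of each new cell.

Insert 5: appended to row 1. P = [[5]], Q = [[1]].
Insert 9: appended to row 1. P = [[5, 9]], Q = [[1, 2]].
Insert 2: 2 bumps 5 from row 1; 5 starts row 2. P = [[2, 9], [5]], Q = [[1, 2], [3]].
Insert 6: 6 bumps 9 from row 1; 9 appends to row 2. P = [[2, 6], [5, 9]], Q = [[1, 2], [3, 4]].
Insert 3: 3 bumps 6 from row 1; 6 bumps 9 from row 2; 9 starts row 3. P = [[2, 3], [5, 6], [9]], Q = [[1, 2], [3, 4], [5]].
Insert 7: appended to row 1. P = [[2, 3, 7], [5, 6], [9]], Q = [[1, 2, 6], [3, 4], [5]].
Insert 4: 4 bumps 7 from row 1; 7 appends to row 2. P = [[2, 3, 4], [5, 6, 7], [9]], Q = [[1, 2, 6], [3, 4, 7], [5]].
Insert 8: appended to row 1. P = [[2, 3, 4, 8], [5, 6, 7], [9]], Q = [[1, 2, 6, 8], [3, 4, 7], [5]].
Insert 1: 1 bumps 2 from row 1; 2 bumps 5 from row 2; 5 bumps 9 from row 3; 9 starts row 4. P = [[1, 3, 4, 8], [2, 6, 7], [5], [9]], Q = [[1, 2, 6, 8], [3, 4, 7], [5], [9]].

So P = [[1, 3, 4, 8], [2, 6, 7], [5], [9]], Q = [[1, 2, 6, 8], [3, 4, 7], [5], [9]].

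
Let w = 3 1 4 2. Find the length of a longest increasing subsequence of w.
2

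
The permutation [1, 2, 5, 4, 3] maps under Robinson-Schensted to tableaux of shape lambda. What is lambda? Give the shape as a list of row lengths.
Row-insert each entry into an empty tableau.

After inserting 1: P = [[1]].
After inserting 2: P = [[1, 2]].
After inserting 5: P = [[1, 2, 5]].
After inserting 4: P = [[1, 2, 4], [5]].
After inserting 3: P = [[1, 2, 3], [4], [5]].

The final insertion tableau P = [[1, 2, 3], [4], [5]] has shape [3, 1, 1].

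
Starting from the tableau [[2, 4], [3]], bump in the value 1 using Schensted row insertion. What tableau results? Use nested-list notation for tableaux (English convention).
In row 1, 1 replaces 2 (the leftmost entry greater than 1); 2 is bumped to row 2. In row 2, 2 replaces 3 (the leftmost entry greater than 2); 3 is bumped to row 3. 3 starts a new row 3. The new tableau is [[1, 4], [2], [3]].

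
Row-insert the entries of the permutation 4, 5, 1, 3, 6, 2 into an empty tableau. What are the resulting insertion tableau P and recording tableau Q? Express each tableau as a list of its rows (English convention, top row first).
P = [[1, 2, 6], [3, 5], [4]], Q = [[1, 2, 5], [3, 4], [6]]

Insert each entry of the permutation into P by Schensted row insertion, recording in Q the position of each new cell.

After inserting 4: P = [[4]].
After inserting 5: P = [[4, 5]].
After inserting 1: P = [[1, 5], [4]].
After inserting 3: P = [[1, 3], [4, 5]].
After inserting 6: P = [[1, 3, 6], [4, 5]].
After inserting 2: P = [[1, 2, 6], [3, 5], [4]].

So P = [[1, 2, 6], [3, 5], [4]], Q = [[1, 2, 5], [3, 4], [6]].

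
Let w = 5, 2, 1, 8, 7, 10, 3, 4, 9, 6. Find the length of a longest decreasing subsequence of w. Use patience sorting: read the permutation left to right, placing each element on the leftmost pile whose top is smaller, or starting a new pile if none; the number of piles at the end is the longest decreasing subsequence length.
3

5: new pile. tops = [5]
2: new pile. tops = [5, 2]
1: new pile. tops = [5, 2, 1]
8: onto pile 1 (replacing 5). tops = [8, 2, 1]
7: onto pile 2 (replacing 2). tops = [8, 7, 1]
10: onto pile 1 (replacing 8). tops = [10, 7, 1]
3: onto pile 3 (replacing 1). tops = [10, 7, 3]
4: onto pile 3 (replacing 3). tops = [10, 7, 4]
9: onto pile 2 (replacing 7). tops = [10, 9, 4]
6: onto pile 3 (replacing 4). tops = [10, 9, 6]

3 piles, so the longest decreasing subsequence has length 3.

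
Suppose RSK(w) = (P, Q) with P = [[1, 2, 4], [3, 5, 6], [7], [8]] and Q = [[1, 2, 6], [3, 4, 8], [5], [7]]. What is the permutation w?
3 8 1 7 5 6 2 4

Reverse the RSK construction: for i from n down to 1, find the cell of Q containing i, remove the entry at that cell from P, and reverse-bump it up through P; the value ejected from row 1 is w(i).

Step i=8: Q has 8 at row 2, column 3; remove 6 from row 2 of P and reverse-bump: 6 enters row 1 and ejects 4. So w(8) = 4. P is now [[1, 2, 6], [3, 5], [7], [8]].
Step i=7: Q has 7 at row 4, column 1; remove 8 from row 4 of P and reverse-bump: 8 enters row 3 and ejects 7; 7 enters row 2 and ejects 5; 5 enters row 1 and ejects 2. So w(7) = 2. P is now [[1, 5, 6], [3, 7], [8]].
Step i=6: Q has 6 at row 1, column 3; remove that cell from P, ejecting 6. So w(6) = 6. P is now [[1, 5], [3, 7], [8]].
Step i=5: Q has 5 at row 3, column 1; remove 8 from row 3 of P and reverse-bump: 8 enters row 2 and ejects 7; 7 enters row 1 and ejects 5. So w(5) = 5. P is now [[1, 7], [3, 8]].
Step i=4: Q has 4 at row 2, column 2; remove 8 from row 2 of P and reverse-bump: 8 enters row 1 and ejects 7. So w(4) = 7. P is now [[1, 8], [3]].
Step i=3: Q has 3 at row 2, column 1; remove 3 from row 2 of P and reverse-bump: 3 enters row 1 and ejects 1. So w(3) = 1. P is now [[3, 8]].
Step i=2: Q has 2 at row 1, column 2; remove that cell from P, ejecting 8. So w(2) = 8. P is now [[3]].
Step i=1: Q has 1 at row 1, column 1; remove that cell from P, ejecting 3. So w(1) = 3. P is now [].

So w = 3 8 1 7 5 6 2 4.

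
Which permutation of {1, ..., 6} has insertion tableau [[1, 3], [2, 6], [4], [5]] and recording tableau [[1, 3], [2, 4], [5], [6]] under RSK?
Reverse the RSK construction: for i from n down to 1, find the cell of Q containing i, remove the entry at that cell from P, and reverse-bump it up through P; the value ejected from row 1 is w(i).

Step i=6: Q has 6 at row 4, column 1; remove 5 from row 4 of P and reverse-bump: 5 enters row 3 and ejects 4; 4 enters row 2 and ejects 2; 2 enters row 1 and ejects 1. So w(6) = 1. P is now [[2, 3], [4, 6], [5]].
Step i=5: Q has 5 at row 3, column 1; remove 5 from row 3 of P and reverse-bump: 5 enters row 2 and ejects 4; 4 enters row 1 and ejects 3. So w(5) = 3. P is now [[2, 4], [5, 6]].
Step i=4: Q has 4 at row 2, column 2; remove 6 from row 2 of P and reverse-bump: 6 enters row 1 and ejects 4. So w(4) = 4. P is now [[2, 6], [5]].
Step i=3: Q has 3 at row 1, column 2; remove that cell from P, ejecting 6. So w(3) = 6. P is now [[2], [5]].
Step i=2: Q has 2 at row 2, column 1; remove 5 from row 2 of P and reverse-bump: 5 enters row 1 and ejects 2. So w(2) = 2. P is now [[5]].
Step i=1: Q has 1 at row 1, column 1; remove that cell from P, ejecting 5. So w(1) = 5. P is now [].

So w = 5 2 6 4 3 1.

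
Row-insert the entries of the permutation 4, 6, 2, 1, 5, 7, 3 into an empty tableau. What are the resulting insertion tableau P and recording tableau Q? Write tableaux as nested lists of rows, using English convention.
Insert each entry of the permutation into P by Schensted row insertion, recording in Q the position of each new cell.

Insert 4: appended to row 1. P = [[4]], Q = [[1]].
Insert 6: appended to row 1. P = [[4, 6]], Q = [[1, 2]].
Insert 2: 2 bumps 4 from row 1; 4 starts row 2. P = [[2, 6], [4]], Q = [[1, 2], [3]].
Insert 1: 1 bumps 2 from row 1; 2 bumps 4 from row 2; 4 starts row 3. P = [[1, 6], [2], [4]], Q = [[1, 2], [3], [4]].
Insert 5: 5 bumps 6 from row 1; 6 appends to row 2. P = [[1, 5], [2, 6], [4]], Q = [[1, 2], [3, 5], [4]].
Insert 7: appended to row 1. P = [[1, 5, 7], [2, 6], [4]], Q = [[1, 2, 6], [3, 5], [4]].
Insert 3: 3 bumps 5 from row 1; 5 bumps 6 from row 2; 6 appends to row 3. P = [[1, 3, 7], [2, 5], [4, 6]], Q = [[1, 2, 6], [3, 5], [4, 7]].

So P = [[1, 3, 7], [2, 5], [4, 6]], Q = [[1, 2, 6], [3, 5], [4, 7]].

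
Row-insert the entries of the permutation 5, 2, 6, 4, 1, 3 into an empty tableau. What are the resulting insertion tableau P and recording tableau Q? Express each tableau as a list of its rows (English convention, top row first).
P = [[1, 3], [2, 4], [5, 6]], Q = [[1, 3], [2, 4], [5, 6]]

Insert each entry of the permutation into P by Schensted row insertion, recording in Q the position of each new cell.

Insert 5: appended to row 1. P = [[5]].
Insert 2: 2 bumps 5 from row 1; 5 starts row 2. P = [[2], [5]].
Insert 6: appended to row 1. P = [[2, 6], [5]].
Insert 4: 4 bumps 6 from row 1; 6 appends to row 2. P = [[2, 4], [5, 6]].
Insert 1: 1 bumps 2 from row 1; 2 bumps 5 from row 2; 5 starts row 3. P = [[1, 4], [2, 6], [5]].
Insert 3: 3 bumps 4 from row 1; 4 bumps 6 from row 2; 6 appends to row 3. P = [[1, 3], [2, 4], [5, 6]].

So P = [[1, 3], [2, 4], [5, 6]], Q = [[1, 3], [2, 4], [5, 6]].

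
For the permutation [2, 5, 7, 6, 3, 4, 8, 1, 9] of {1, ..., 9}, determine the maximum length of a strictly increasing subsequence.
5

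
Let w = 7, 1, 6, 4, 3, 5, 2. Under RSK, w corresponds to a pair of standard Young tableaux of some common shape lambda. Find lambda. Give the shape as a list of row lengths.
Row-insert each entry into an empty tableau.

After inserting 7: P = [[7]].
After inserting 1: P = [[1], [7]].
After inserting 6: P = [[1, 6], [7]].
After inserting 4: P = [[1, 4], [6], [7]].
After inserting 3: P = [[1, 3], [4], [6], [7]].
After inserting 5: P = [[1, 3, 5], [4], [6], [7]].
After inserting 2: P = [[1, 2, 5], [3], [4], [6], [7]].

The final insertion tableau P = [[1, 2, 5], [3], [4], [6], [7]] has shape [3, 1, 1, 1, 1].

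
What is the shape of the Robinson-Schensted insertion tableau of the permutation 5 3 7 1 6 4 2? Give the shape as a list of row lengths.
[2, 2, 2, 1]

Row-insert each entry into an empty tableau.

After inserting 5: P = [[5]].
After inserting 3: P = [[3], [5]].
After inserting 7: P = [[3, 7], [5]].
After inserting 1: P = [[1, 7], [3], [5]].
After inserting 6: P = [[1, 6], [3, 7], [5]].
After inserting 4: P = [[1, 4], [3, 6], [5, 7]].
After inserting 2: P = [[1, 2], [3, 4], [5, 6], [7]].

The final insertion tableau P = [[1, 2], [3, 4], [5, 6], [7]] has shape [2, 2, 2, 1].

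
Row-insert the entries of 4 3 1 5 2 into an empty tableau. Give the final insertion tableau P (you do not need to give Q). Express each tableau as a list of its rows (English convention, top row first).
P = [[1, 2], [3, 5], [4]]

Insert 4: appended to row 1. P = [[4]].
Insert 3: 3 bumps 4 from row 1; 4 starts row 2. P = [[3], [4]].
Insert 1: 1 bumps 3 from row 1; 3 bumps 4 from row 2; 4 starts row 3. P = [[1], [3], [4]].
Insert 5: appended to row 1. P = [[1, 5], [3], [4]].
Insert 2: 2 bumps 5 from row 1; 5 appends to row 2. P = [[1, 2], [3, 5], [4]].

So P = [[1, 2], [3, 5], [4]].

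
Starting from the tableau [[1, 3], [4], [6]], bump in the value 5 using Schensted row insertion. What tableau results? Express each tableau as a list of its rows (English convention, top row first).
[[1, 3, 5], [4], [6]]

5 is larger than every entry of row 1, so it is appended to row 1. The new tableau is [[1, 3, 5], [4], [6]].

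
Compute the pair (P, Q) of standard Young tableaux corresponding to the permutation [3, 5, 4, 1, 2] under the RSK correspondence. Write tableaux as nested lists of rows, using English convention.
P = [[1, 2], [3, 4], [5]], Q = [[1, 2], [3, 5], [4]]

Insert each entry of the permutation into P by Schensted row insertion, recording in Q the position of each new cell.

Insert 3: appended to row 1. P = [[3]], Q = [[1]].
Insert 5: appended to row 1. P = [[3, 5]], Q = [[1, 2]].
Insert 4: 4 bumps 5 from row 1; 5 starts row 2. P = [[3, 4], [5]], Q = [[1, 2], [3]].
Insert 1: 1 bumps 3 from row 1; 3 bumps 5 from row 2; 5 starts row 3. P = [[1, 4], [3], [5]], Q = [[1, 2], [3], [4]].
Insert 2: 2 bumps 4 from row 1; 4 appends to row 2. P = [[1, 2], [3, 4], [5]], Q = [[1, 2], [3, 5], [4]].

So P = [[1, 2], [3, 4], [5]], Q = [[1, 2], [3, 5], [4]].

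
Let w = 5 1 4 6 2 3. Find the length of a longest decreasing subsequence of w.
3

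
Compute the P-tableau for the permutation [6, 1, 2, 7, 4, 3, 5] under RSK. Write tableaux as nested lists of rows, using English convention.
P = [[1, 2, 3, 5], [4, 7], [6]]

Insert 6: appended to row 1. P = [[6]].
Insert 1: 1 bumps 6 from row 1; 6 starts row 2. P = [[1], [6]].
Insert 2: appended to row 1. P = [[1, 2], [6]].
Insert 7: appended to row 1. P = [[1, 2, 7], [6]].
Insert 4: 4 bumps 7 from row 1; 7 appends to row 2. P = [[1, 2, 4], [6, 7]].
Insert 3: 3 bumps 4 from row 1; 4 bumps 6 from row 2; 6 starts row 3. P = [[1, 2, 3], [4, 7], [6]].
Insert 5: appended to row 1. P = [[1, 2, 3, 5], [4, 7], [6]].

So P = [[1, 2, 3, 5], [4, 7], [6]].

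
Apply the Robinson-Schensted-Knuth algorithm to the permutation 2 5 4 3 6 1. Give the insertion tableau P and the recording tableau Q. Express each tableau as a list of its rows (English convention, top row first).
P = [[1, 3, 6], [2], [4], [5]], Q = [[1, 2, 5], [3], [4], [6]]

Insert each entry of the permutation into P by Schensted row insertion, recording in Q the position of each new cell.

After inserting 2: P = [[2]].
After inserting 5: P = [[2, 5]].
After inserting 4: P = [[2, 4], [5]].
After inserting 3: P = [[2, 3], [4], [5]].
After inserting 6: P = [[2, 3, 6], [4], [5]].
After inserting 1: P = [[1, 3, 6], [2], [4], [5]].

So P = [[1, 3, 6], [2], [4], [5]], Q = [[1, 2, 5], [3], [4], [6]].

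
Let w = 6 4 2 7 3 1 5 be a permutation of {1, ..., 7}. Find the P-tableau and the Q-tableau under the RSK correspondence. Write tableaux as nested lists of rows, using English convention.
P = [[1, 3, 5], [2, 7], [4], [6]], Q = [[1, 4, 7], [2, 5], [3], [6]]

Insert each entry of the permutation into P by Schensted row insertion, recording in Q the position of each new cell.

Insert 6: appended to row 1. P = [[6]].
Insert 4: 4 bumps 6 from row 1; 6 starts row 2. P = [[4], [6]].
Insert 2: 2 bumps 4 from row 1; 4 bumps 6 from row 2; 6 starts row 3. P = [[2], [4], [6]].
Insert 7: appended to row 1. P = [[2, 7], [4], [6]].
Insert 3: 3 bumps 7 from row 1; 7 appends to row 2. P = [[2, 3], [4, 7], [6]].
Insert 1: 1 bumps 2 from row 1; 2 bumps 4 from row 2; 4 bumps 6 from row 3; 6 starts row 4. P = [[1, 3], [2, 7], [4], [6]].
Insert 5: appended to row 1. P = [[1, 3, 5], [2, 7], [4], [6]].

So P = [[1, 3, 5], [2, 7], [4], [6]], Q = [[1, 4, 7], [2, 5], [3], [6]].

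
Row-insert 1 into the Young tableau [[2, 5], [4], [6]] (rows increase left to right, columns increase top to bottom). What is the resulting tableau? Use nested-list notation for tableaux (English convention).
In row 1, 1 replaces 2 (the leftmost entry greater than 1); 2 is bumped to row 2. In row 2, 2 replaces 4 (the leftmost entry greater than 2); 4 is bumped to row 3. In row 3, 4 replaces 6 (the leftmost entry greater than 4); 6 is bumped to row 4. 6 starts a new row 4. The new tableau is [[1, 5], [2], [4], [6]].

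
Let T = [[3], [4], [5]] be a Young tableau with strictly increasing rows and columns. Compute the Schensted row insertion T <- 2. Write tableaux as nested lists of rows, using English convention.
[[2], [3], [4], [5]]

In row 1, 2 replaces 3 (the leftmost entry greater than 2); 3 is bumped to row 2. In row 2, 3 replaces 4 (the leftmost entry greater than 3); 4 is bumped to row 3. In row 3, 4 replaces 5 (the leftmost entry greater than 4); 5 is bumped to row 4. 5 starts a new row 4. The new tableau is [[2], [3], [4], [5]].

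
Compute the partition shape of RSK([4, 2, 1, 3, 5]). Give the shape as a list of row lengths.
Row-insert each entry into an empty tableau.

After inserting 4: P = [[4]].
After inserting 2: P = [[2], [4]].
After inserting 1: P = [[1], [2], [4]].
After inserting 3: P = [[1, 3], [2], [4]].
After inserting 5: P = [[1, 3, 5], [2], [4]].

The final insertion tableau P = [[1, 3, 5], [2], [4]] has shape [3, 1, 1].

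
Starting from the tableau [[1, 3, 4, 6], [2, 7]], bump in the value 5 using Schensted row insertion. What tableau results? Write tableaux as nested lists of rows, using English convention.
[[1, 3, 4, 5], [2, 6], [7]]

In row 1, 5 replaces 6 (the leftmost entry greater than 5); 6 is bumped to row 2. In row 2, 6 replaces 7 (the leftmost entry greater than 6); 7 is bumped to row 3. 7 starts a new row 3. The new tableau is [[1, 3, 4, 5], [2, 6], [7]].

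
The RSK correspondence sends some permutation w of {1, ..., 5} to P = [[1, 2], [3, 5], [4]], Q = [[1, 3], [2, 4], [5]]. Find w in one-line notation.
4 1 5 3 2

Reverse the RSK construction: for i from n down to 1, find the cell of Q containing i, remove the entry at that cell from P, and reverse-bump it up through P; the value ejected from row 1 is w(i).

Step i=5: Q has 5 at row 3, column 1; remove 4 from row 3 of P and reverse-bump: 4 enters row 2 and ejects 3; 3 enters row 1 and ejects 2. So w(5) = 2. P is now [[1, 3], [4, 5]].
Step i=4: Q has 4 at row 2, column 2; remove 5 from row 2 of P and reverse-bump: 5 enters row 1 and ejects 3. So w(4) = 3. P is now [[1, 5], [4]].
Step i=3: Q has 3 at row 1, column 2; remove that cell from P, ejecting 5. So w(3) = 5. P is now [[1], [4]].
Step i=2: Q has 2 at row 2, column 1; remove 4 from row 2 of P and reverse-bump: 4 enters row 1 and ejects 1. So w(2) = 1. P is now [[4]].
Step i=1: Q has 1 at row 1, column 1; remove that cell from P, ejecting 4. So w(1) = 4. P is now [].

So w = 4 1 5 3 2.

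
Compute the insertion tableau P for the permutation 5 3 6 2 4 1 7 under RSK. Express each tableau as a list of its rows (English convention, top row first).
P = [[1, 4, 7], [2, 6], [3], [5]]

Insert 5: appended to row 1. P = [[5]].
Insert 3: 3 bumps 5 from row 1; 5 starts row 2. P = [[3], [5]].
Insert 6: appended to row 1. P = [[3, 6], [5]].
Insert 2: 2 bumps 3 from row 1; 3 bumps 5 from row 2; 5 starts row 3. P = [[2, 6], [3], [5]].
Insert 4: 4 bumps 6 from row 1; 6 appends to row 2. P = [[2, 4], [3, 6], [5]].
Insert 1: 1 bumps 2 from row 1; 2 bumps 3 from row 2; 3 bumps 5 from row 3; 5 starts row 4. P = [[1, 4], [2, 6], [3], [5]].
Insert 7: appended to row 1. P = [[1, 4, 7], [2, 6], [3], [5]].

So P = [[1, 4, 7], [2, 6], [3], [5]].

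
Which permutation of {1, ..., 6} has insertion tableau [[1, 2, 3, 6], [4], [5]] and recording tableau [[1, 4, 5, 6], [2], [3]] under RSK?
5 4 1 2 3 6

Reverse the RSK construction: for i from n down to 1, find the cell of Q containing i, remove the entry at that cell from P, and reverse-bump it up through P; the value ejected from row 1 is w(i).

Step i=6: Q has 6 at row 1, column 4; remove that cell from P, ejecting 6. So w(6) = 6. P is now [[1, 2, 3], [4], [5]].
Step i=5: Q has 5 at row 1, column 3; remove that cell from P, ejecting 3. So w(5) = 3. P is now [[1, 2], [4], [5]].
Step i=4: Q has 4 at row 1, column 2; remove that cell from P, ejecting 2. So w(4) = 2. P is now [[1], [4], [5]].
Step i=3: Q has 3 at row 3, column 1; remove 5 from row 3 of P and reverse-bump: 5 enters row 2 and ejects 4; 4 enters row 1 and ejects 1. So w(3) = 1. P is now [[4], [5]].
Step i=2: Q has 2 at row 2, column 1; remove 5 from row 2 of P and reverse-bump: 5 enters row 1 and ejects 4. So w(2) = 4. P is now [[5]].
Step i=1: Q has 1 at row 1, column 1; remove that cell from P, ejecting 5. So w(1) = 5. P is now [].

So w = 5 4 1 2 3 6.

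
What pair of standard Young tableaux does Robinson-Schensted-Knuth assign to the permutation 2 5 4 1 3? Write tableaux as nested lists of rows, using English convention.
P = [[1, 3], [2, 4], [5]], Q = [[1, 2], [3, 5], [4]]

Insert each entry of the permutation into P by Schensted row insertion, recording in Q the position of each new cell.

Insert 2: appended to row 1. P = [[2]].
Insert 5: appended to row 1. P = [[2, 5]].
Insert 4: 4 bumps 5 from row 1; 5 starts row 2. P = [[2, 4], [5]].
Insert 1: 1 bumps 2 from row 1; 2 bumps 5 from row 2; 5 starts row 3. P = [[1, 4], [2], [5]].
Insert 3: 3 bumps 4 from row 1; 4 appends to row 2. P = [[1, 3], [2, 4], [5]].

So P = [[1, 3], [2, 4], [5]], Q = [[1, 2], [3, 5], [4]].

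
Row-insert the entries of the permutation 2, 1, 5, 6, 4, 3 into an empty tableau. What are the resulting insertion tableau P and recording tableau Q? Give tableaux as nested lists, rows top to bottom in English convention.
P = [[1, 3, 6], [2, 4], [5]], Q = [[1, 3, 4], [2, 5], [6]]

Insert each entry of the permutation into P by Schensted row insertion, recording in Q the position of each new cell.

Insert 2: appended to row 1. P = [[2]], Q = [[1]].
Insert 1: 1 bumps 2 from row 1; 2 starts row 2. P = [[1], [2]], Q = [[1], [2]].
Insert 5: appended to row 1. P = [[1, 5], [2]], Q = [[1, 3], [2]].
Insert 6: appended to row 1. P = [[1, 5, 6], [2]], Q = [[1, 3, 4], [2]].
Insert 4: 4 bumps 5 from row 1; 5 appends to row 2. P = [[1, 4, 6], [2, 5]], Q = [[1, 3, 4], [2, 5]].
Insert 3: 3 bumps 4 from row 1; 4 bumps 5 from row 2; 5 starts row 3. P = [[1, 3, 6], [2, 4], [5]], Q = [[1, 3, 4], [2, 5], [6]].

So P = [[1, 3, 6], [2, 4], [5]], Q = [[1, 3, 4], [2, 5], [6]].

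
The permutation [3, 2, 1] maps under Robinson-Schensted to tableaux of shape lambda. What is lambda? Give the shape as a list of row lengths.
[1, 1, 1]

Row-insert each entry into an empty tableau.

After inserting 3: P = [[3]].
After inserting 2: P = [[2], [3]].
After inserting 1: P = [[1], [2], [3]].

The final insertion tableau P = [[1], [2], [3]] has shape [1, 1, 1].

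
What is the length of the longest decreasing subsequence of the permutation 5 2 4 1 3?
3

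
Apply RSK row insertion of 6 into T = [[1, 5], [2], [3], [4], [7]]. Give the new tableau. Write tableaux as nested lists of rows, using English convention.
6 is larger than every entry of row 1, so it is appended to row 1. The new tableau is [[1, 5, 6], [2], [3], [4], [7]].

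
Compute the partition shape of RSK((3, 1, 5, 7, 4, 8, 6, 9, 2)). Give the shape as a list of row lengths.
RSK row insertion gives P = [[1, 2, 6, 8, 9], [3, 4, 7], [5]], which has shape [5, 3, 1].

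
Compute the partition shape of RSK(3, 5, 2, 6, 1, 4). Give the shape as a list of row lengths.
[3, 2, 1]

Row-insert each entry into an empty tableau.

After inserting 3: P = [[3]].
After inserting 5: P = [[3, 5]].
After inserting 2: P = [[2, 5], [3]].
After inserting 6: P = [[2, 5, 6], [3]].
After inserting 1: P = [[1, 5, 6], [2], [3]].
After inserting 4: P = [[1, 4, 6], [2, 5], [3]].

The final insertion tableau P = [[1, 4, 6], [2, 5], [3]] has shape [3, 2, 1].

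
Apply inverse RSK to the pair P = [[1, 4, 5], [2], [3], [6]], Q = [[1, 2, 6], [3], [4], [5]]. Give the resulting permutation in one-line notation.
3 6 4 2 1 5

Reverse the RSK construction: for i from n down to 1, find the cell of Q containing i, remove the entry at that cell from P, and reverse-bump it up through P; the value ejected from row 1 is w(i).

Step i=6: Q has 6 at row 1, column 3; remove that cell from P, ejecting 5. So w(6) = 5. P is now [[1, 4], [2], [3], [6]].
Step i=5: Q has 5 at row 4, column 1; remove 6 from row 4 of P and reverse-bump: 6 enters row 3 and ejects 3; 3 enters row 2 and ejects 2; 2 enters row 1 and ejects 1. So w(5) = 1. P is now [[2, 4], [3], [6]].
Step i=4: Q has 4 at row 3, column 1; remove 6 from row 3 of P and reverse-bump: 6 enters row 2 and ejects 3; 3 enters row 1 and ejects 2. So w(4) = 2. P is now [[3, 4], [6]].
Step i=3: Q has 3 at row 2, column 1; remove 6 from row 2 of P and reverse-bump: 6 enters row 1 and ejects 4. So w(3) = 4. P is now [[3, 6]].
Step i=2: Q has 2 at row 1, column 2; remove that cell from P, ejecting 6. So w(2) = 6. P is now [[3]].
Step i=1: Q has 1 at row 1, column 1; remove that cell from P, ejecting 3. So w(1) = 3. P is now [].

So w = 3 6 4 2 1 5.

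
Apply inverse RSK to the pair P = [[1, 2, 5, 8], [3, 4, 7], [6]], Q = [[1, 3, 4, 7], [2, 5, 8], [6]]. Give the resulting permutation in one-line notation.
Reverse RSK: for i = n, n-1, ..., 1, locate i in Q, remove the corresponding corner cell from P, and reverse-bump its entry up through P; the value ejected from row 1 is w(i).

So w = 3 1 6 7 4 2 8 5.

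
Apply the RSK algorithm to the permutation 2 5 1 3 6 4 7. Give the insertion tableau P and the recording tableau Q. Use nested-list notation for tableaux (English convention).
P = [[1, 3, 4, 7], [2, 5, 6]], Q = [[1, 2, 5, 7], [3, 4, 6]]

Insert each entry of the permutation into P by Schensted row insertion, recording in Q the position of each new cell.

Insert 2: appended to row 1. P = [[2]], Q = [[1]].
Insert 5: appended to row 1. P = [[2, 5]], Q = [[1, 2]].
Insert 1: 1 bumps 2 from row 1; 2 starts row 2. P = [[1, 5], [2]], Q = [[1, 2], [3]].
Insert 3: 3 bumps 5 from row 1; 5 appends to row 2. P = [[1, 3], [2, 5]], Q = [[1, 2], [3, 4]].
Insert 6: appended to row 1. P = [[1, 3, 6], [2, 5]], Q = [[1, 2, 5], [3, 4]].
Insert 4: 4 bumps 6 from row 1; 6 appends to row 2. P = [[1, 3, 4], [2, 5, 6]], Q = [[1, 2, 5], [3, 4, 6]].
Insert 7: appended to row 1. P = [[1, 3, 4, 7], [2, 5, 6]], Q = [[1, 2, 5, 7], [3, 4, 6]].

So P = [[1, 3, 4, 7], [2, 5, 6]], Q = [[1, 2, 5, 7], [3, 4, 6]].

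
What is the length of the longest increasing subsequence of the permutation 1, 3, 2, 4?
3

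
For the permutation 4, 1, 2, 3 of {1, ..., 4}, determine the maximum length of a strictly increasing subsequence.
3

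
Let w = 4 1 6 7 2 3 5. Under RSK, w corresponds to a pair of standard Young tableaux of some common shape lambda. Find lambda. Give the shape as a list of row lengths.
Row-insert each entry into an empty tableau.

After inserting 4: P = [[4]].
After inserting 1: P = [[1], [4]].
After inserting 6: P = [[1, 6], [4]].
After inserting 7: P = [[1, 6, 7], [4]].
After inserting 2: P = [[1, 2, 7], [4, 6]].
After inserting 3: P = [[1, 2, 3], [4, 6, 7]].
After inserting 5: P = [[1, 2, 3, 5], [4, 6, 7]].

The final insertion tableau P = [[1, 2, 3, 5], [4, 6, 7]] has shape [4, 3].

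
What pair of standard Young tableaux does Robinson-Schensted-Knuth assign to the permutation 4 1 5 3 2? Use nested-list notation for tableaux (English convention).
P = [[1, 2], [3, 5], [4]], Q = [[1, 3], [2, 4], [5]]

Insert each entry of the permutation into P by Schensted row insertion, recording in Q the position of each new cell.

After inserting 4: P = [[4]].
After inserting 1: P = [[1], [4]].
After inserting 5: P = [[1, 5], [4]].
After inserting 3: P = [[1, 3], [4, 5]].
After inserting 2: P = [[1, 2], [3, 5], [4]].

So P = [[1, 2], [3, 5], [4]], Q = [[1, 3], [2, 4], [5]].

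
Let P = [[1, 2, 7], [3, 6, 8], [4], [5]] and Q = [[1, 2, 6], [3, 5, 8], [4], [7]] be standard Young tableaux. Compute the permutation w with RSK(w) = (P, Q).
5 6 4 1 3 8 2 7

Reverse the RSK construction: for i from n down to 1, find the cell of Q containing i, remove the entry at that cell from P, and reverse-bump it up through P; the value ejected from row 1 is w(i).

Step i=8: Q has 8 at row 2, column 3; remove 8 from row 2 of P and reverse-bump: 8 enters row 1 and ejects 7. So w(8) = 7. P is now [[1, 2, 8], [3, 6], [4], [5]].
Step i=7: Q has 7 at row 4, column 1; remove 5 from row 4 of P and reverse-bump: 5 enters row 3 and ejects 4; 4 enters row 2 and ejects 3; 3 enters row 1 and ejects 2. So w(7) = 2. P is now [[1, 3, 8], [4, 6], [5]].
Step i=6: Q has 6 at row 1, column 3; remove that cell from P, ejecting 8. So w(6) = 8. P is now [[1, 3], [4, 6], [5]].
Step i=5: Q has 5 at row 2, column 2; remove 6 from row 2 of P and reverse-bump: 6 enters row 1 and ejects 3. So w(5) = 3. P is now [[1, 6], [4], [5]].
Step i=4: Q has 4 at row 3, column 1; remove 5 from row 3 of P and reverse-bump: 5 enters row 2 and ejects 4; 4 enters row 1 and ejects 1. So w(4) = 1. P is now [[4, 6], [5]].
Step i=3: Q has 3 at row 2, column 1; remove 5 from row 2 of P and reverse-bump: 5 enters row 1 and ejects 4. So w(3) = 4. P is now [[5, 6]].
Step i=2: Q has 2 at row 1, column 2; remove that cell from P, ejecting 6. So w(2) = 6. P is now [[5]].
Step i=1: Q has 1 at row 1, column 1; remove that cell from P, ejecting 5. So w(1) = 5. P is now [].

So w = 5 6 4 1 3 8 2 7.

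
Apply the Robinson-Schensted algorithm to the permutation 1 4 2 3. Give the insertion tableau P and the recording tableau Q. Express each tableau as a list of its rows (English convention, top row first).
Insert each entry of the permutation into P by Schensted row insertion, recording in Q the position of each new cell.

After inserting 1: P = [[1]].
After inserting 4: P = [[1, 4]].
After inserting 2: P = [[1, 2], [4]].
After inserting 3: P = [[1, 2, 3], [4]].

So P = [[1, 2, 3], [4]], Q = [[1, 2, 4], [3]].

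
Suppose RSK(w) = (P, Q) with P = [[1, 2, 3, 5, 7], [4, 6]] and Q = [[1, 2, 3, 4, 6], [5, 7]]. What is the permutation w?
1 2 4 6 3 7 5

Reverse the RSK construction: for i from n down to 1, find the cell of Q containing i, remove the entry at that cell from P, and reverse-bump it up through P; the value ejected from row 1 is w(i).

Step i=7: Q has 7 at row 2, column 2; remove 6 from row 2 of P and reverse-bump: 6 enters row 1 and ejects 5. So w(7) = 5. P is now [[1, 2, 3, 6, 7], [4]].
Step i=6: Q has 6 at row 1, column 5; remove that cell from P, ejecting 7. So w(6) = 7. P is now [[1, 2, 3, 6], [4]].
Step i=5: Q has 5 at row 2, column 1; remove 4 from row 2 of P and reverse-bump: 4 enters row 1 and ejects 3. So w(5) = 3. P is now [[1, 2, 4, 6]].
Step i=4: Q has 4 at row 1, column 4; remove that cell from P, ejecting 6. So w(4) = 6. P is now [[1, 2, 4]].
Step i=3: Q has 3 at row 1, column 3; remove that cell from P, ejecting 4. So w(3) = 4. P is now [[1, 2]].
Step i=2: Q has 2 at row 1, column 2; remove that cell from P, ejecting 2. So w(2) = 2. P is now [[1]].
Step i=1: Q has 1 at row 1, column 1; remove that cell from P, ejecting 1. So w(1) = 1. P is now [].

So w = 1 2 4 6 3 7 5.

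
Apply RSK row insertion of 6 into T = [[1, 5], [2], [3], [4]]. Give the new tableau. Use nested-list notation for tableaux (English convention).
[[1, 5, 6], [2], [3], [4]]

6 is larger than every entry of row 1, so it is appended to row 1. The new tableau is [[1, 5, 6], [2], [3], [4]].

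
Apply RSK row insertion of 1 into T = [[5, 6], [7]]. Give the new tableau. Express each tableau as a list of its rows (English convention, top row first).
In row 1, 1 replaces 5 (the leftmost entry greater than 1); 5 is bumped to row 2. In row 2, 5 replaces 7 (the leftmost entry greater than 5); 7 is bumped to row 3. 7 starts a new row 3. The new tableau is [[1, 6], [5], [7]].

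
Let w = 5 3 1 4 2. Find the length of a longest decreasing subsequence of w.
3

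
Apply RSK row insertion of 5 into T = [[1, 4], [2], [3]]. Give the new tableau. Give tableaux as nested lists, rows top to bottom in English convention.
[[1, 4, 5], [2], [3]]

5 is larger than every entry of row 1, so it is appended to row 1. The new tableau is [[1, 4, 5], [2], [3]].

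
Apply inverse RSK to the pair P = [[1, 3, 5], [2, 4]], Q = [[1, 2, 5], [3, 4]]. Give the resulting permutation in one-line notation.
2 4 1 3 5

Reverse the RSK construction: for i from n down to 1, find the cell of Q containing i, remove the entry at that cell from P, and reverse-bump it up through P; the value ejected from row 1 is w(i).

Step i=5: Q has 5 at row 1, column 3; remove that cell from P, ejecting 5. So w(5) = 5. P is now [[1, 3], [2, 4]].
Step i=4: Q has 4 at row 2, column 2; remove 4 from row 2 of P and reverse-bump: 4 enters row 1 and ejects 3. So w(4) = 3. P is now [[1, 4], [2]].
Step i=3: Q has 3 at row 2, column 1; remove 2 from row 2 of P and reverse-bump: 2 enters row 1 and ejects 1. So w(3) = 1. P is now [[2, 4]].
Step i=2: Q has 2 at row 1, column 2; remove that cell from P, ejecting 4. So w(2) = 4. P is now [[2]].
Step i=1: Q has 1 at row 1, column 1; remove that cell from P, ejecting 2. So w(1) = 2. P is now [].

So w = 2 4 1 3 5.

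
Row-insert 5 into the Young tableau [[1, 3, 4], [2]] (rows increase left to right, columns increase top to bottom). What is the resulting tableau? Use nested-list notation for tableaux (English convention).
[[1, 3, 4, 5], [2]]

5 is larger than every entry of row 1, so it is appended to row 1. The new tableau is [[1, 3, 4, 5], [2]].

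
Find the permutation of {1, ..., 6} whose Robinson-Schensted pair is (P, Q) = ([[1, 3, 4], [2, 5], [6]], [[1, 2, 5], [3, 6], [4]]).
Reverse the RSK construction: for i from n down to 1, find the cell of Q containing i, remove the entry at that cell from P, and reverse-bump it up through P; the value ejected from row 1 is w(i).

Step i=6: Q has 6 at row 2, column 2; remove 5 from row 2 of P and reverse-bump: 5 enters row 1 and ejects 4. So w(6) = 4. P is now [[1, 3, 5], [2], [6]].
Step i=5: Q has 5 at row 1, column 3; remove that cell from P, ejecting 5. So w(5) = 5. P is now [[1, 3], [2], [6]].
Step i=4: Q has 4 at row 3, column 1; remove 6 from row 3 of P and reverse-bump: 6 enters row 2 and ejects 2; 2 enters row 1 and ejects 1. So w(4) = 1. P is now [[2, 3], [6]].
Step i=3: Q has 3 at row 2, column 1; remove 6 from row 2 of P and reverse-bump: 6 enters row 1 and ejects 3. So w(3) = 3. P is now [[2, 6]].
Step i=2: Q has 2 at row 1, column 2; remove that cell from P, ejecting 6. So w(2) = 6. P is now [[2]].
Step i=1: Q has 1 at row 1, column 1; remove that cell from P, ejecting 2. So w(1) = 2. P is now [].

So w = 2 6 3 1 5 4.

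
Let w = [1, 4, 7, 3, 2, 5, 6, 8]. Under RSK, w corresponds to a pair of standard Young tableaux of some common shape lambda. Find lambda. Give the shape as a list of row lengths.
RSK row insertion gives P = [[1, 2, 5, 6, 8], [3, 7], [4]], which has shape [5, 2, 1].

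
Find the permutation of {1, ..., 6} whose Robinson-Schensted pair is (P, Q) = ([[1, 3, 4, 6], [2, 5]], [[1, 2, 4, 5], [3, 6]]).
2 3 1 5 6 4

Reverse the RSK construction: for i from n down to 1, find the cell of Q containing i, remove the entry at that cell from P, and reverse-bump it up through P; the value ejected from row 1 is w(i).

Step i=6: Q has 6 at row 2, column 2; remove 5 from row 2 of P and reverse-bump: 5 enters row 1 and ejects 4. So w(6) = 4. P is now [[1, 3, 5, 6], [2]].
Step i=5: Q has 5 at row 1, column 4; remove that cell from P, ejecting 6. So w(5) = 6. P is now [[1, 3, 5], [2]].
Step i=4: Q has 4 at row 1, column 3; remove that cell from P, ejecting 5. So w(4) = 5. P is now [[1, 3], [2]].
Step i=3: Q has 3 at row 2, column 1; remove 2 from row 2 of P and reverse-bump: 2 enters row 1 and ejects 1. So w(3) = 1. P is now [[2, 3]].
Step i=2: Q has 2 at row 1, column 2; remove that cell from P, ejecting 3. So w(2) = 3. P is now [[2]].
Step i=1: Q has 1 at row 1, column 1; remove that cell from P, ejecting 2. So w(1) = 2. P is now [].

So w = 2 3 1 5 6 4.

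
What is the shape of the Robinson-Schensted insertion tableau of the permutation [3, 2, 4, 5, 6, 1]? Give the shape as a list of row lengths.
[4, 1, 1]

Row-insert each entry into an empty tableau.

After inserting 3: P = [[3]].
After inserting 2: P = [[2], [3]].
After inserting 4: P = [[2, 4], [3]].
After inserting 5: P = [[2, 4, 5], [3]].
After inserting 6: P = [[2, 4, 5, 6], [3]].
After inserting 1: P = [[1, 4, 5, 6], [2], [3]].

The final insertion tableau P = [[1, 4, 5, 6], [2], [3]] has shape [4, 1, 1].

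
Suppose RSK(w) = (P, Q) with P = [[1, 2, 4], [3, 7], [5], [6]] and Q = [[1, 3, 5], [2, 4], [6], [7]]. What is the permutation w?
6 1 7 3 5 4 2

Reverse the RSK construction: for i from n down to 1, find the cell of Q containing i, remove the entry at that cell from P, and reverse-bump it up through P; the value ejected from row 1 is w(i).

Step i=7: Q has 7 at row 4, column 1; remove 6 from row 4 of P and reverse-bump: 6 enters row 3 and ejects 5; 5 enters row 2 and ejects 3; 3 enters row 1 and ejects 2. So w(7) = 2. P is now [[1, 3, 4], [5, 7], [6]].
Step i=6: Q has 6 at row 3, column 1; remove 6 from row 3 of P and reverse-bump: 6 enters row 2 and ejects 5; 5 enters row 1 and ejects 4. So w(6) = 4. P is now [[1, 3, 5], [6, 7]].
Step i=5: Q has 5 at row 1, column 3; remove that cell from P, ejecting 5. So w(5) = 5. P is now [[1, 3], [6, 7]].
Step i=4: Q has 4 at row 2, column 2; remove 7 from row 2 of P and reverse-bump: 7 enters row 1 and ejects 3. So w(4) = 3. P is now [[1, 7], [6]].
Step i=3: Q has 3 at row 1, column 2; remove that cell from P, ejecting 7. So w(3) = 7. P is now [[1], [6]].
Step i=2: Q has 2 at row 2, column 1; remove 6 from row 2 of P and reverse-bump: 6 enters row 1 and ejects 1. So w(2) = 1. P is now [[6]].
Step i=1: Q has 1 at row 1, column 1; remove that cell from P, ejecting 6. So w(1) = 6. P is now [].

So w = 6 1 7 3 5 4 2.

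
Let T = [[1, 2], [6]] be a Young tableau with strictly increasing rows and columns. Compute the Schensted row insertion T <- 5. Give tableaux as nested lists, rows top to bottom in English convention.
[[1, 2, 5], [6]]

5 is larger than every entry of row 1, so it is appended to row 1. The new tableau is [[1, 2, 5], [6]].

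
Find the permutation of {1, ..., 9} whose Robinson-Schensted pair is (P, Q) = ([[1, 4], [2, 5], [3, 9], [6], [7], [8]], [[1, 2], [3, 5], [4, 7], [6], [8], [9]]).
8 9 7 3 6 2 5 4 1

Reverse the RSK construction: for i from n down to 1, find the cell of Q containing i, remove the entry at that cell from P, and reverse-bump it up through P; the value ejected from row 1 is w(i).

Step i=9: Q has 9 at row 6, column 1; remove 8 from row 6 of P and reverse-bump: 8 enters row 5 and ejects 7; 7 enters row 4 and ejects 6; 6 enters row 3 and ejects 3; 3 enters row 2 and ejects 2; 2 enters row 1 and ejects 1. So w(9) = 1. P is now [[2, 4], [3, 5], [6, 9], [7], [8]].
Step i=8: Q has 8 at row 5, column 1; remove 8 from row 5 of P and reverse-bump: 8 enters row 4 and ejects 7; 7 enters row 3 and ejects 6; 6 enters row 2 and ejects 5; 5 enters row 1 and ejects 4. So w(8) = 4. P is now [[2, 5], [3, 6], [7, 9], [8]].
Step i=7: Q has 7 at row 3, column 2; remove 9 from row 3 of P and reverse-bump: 9 enters row 2 and ejects 6; 6 enters row 1 and ejects 5. So w(7) = 5. P is now [[2, 6], [3, 9], [7], [8]].
Step i=6: Q has 6 at row 4, column 1; remove 8 from row 4 of P and reverse-bump: 8 enters row 3 and ejects 7; 7 enters row 2 and ejects 3; 3 enters row 1 and ejects 2. So w(6) = 2. P is now [[3, 6], [7, 9], [8]].
Step i=5: Q has 5 at row 2, column 2; remove 9 from row 2 of P and reverse-bump: 9 enters row 1 and ejects 6. So w(5) = 6. P is now [[3, 9], [7], [8]].
Step i=4: Q has 4 at row 3, column 1; remove 8 from row 3 of P and reverse-bump: 8 enters row 2 and ejects 7; 7 enters row 1 and ejects 3. So w(4) = 3. P is now [[7, 9], [8]].
Step i=3: Q has 3 at row 2, column 1; remove 8 from row 2 of P and reverse-bump: 8 enters row 1 and ejects 7. So w(3) = 7. P is now [[8, 9]].
Step i=2: Q has 2 at row 1, column 2; remove that cell from P, ejecting 9. So w(2) = 9. P is now [[8]].
Step i=1: Q has 1 at row 1, column 1; remove that cell from P, ejecting 8. So w(1) = 8. P is now [].

So w = 8 9 7 3 6 2 5 4 1.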